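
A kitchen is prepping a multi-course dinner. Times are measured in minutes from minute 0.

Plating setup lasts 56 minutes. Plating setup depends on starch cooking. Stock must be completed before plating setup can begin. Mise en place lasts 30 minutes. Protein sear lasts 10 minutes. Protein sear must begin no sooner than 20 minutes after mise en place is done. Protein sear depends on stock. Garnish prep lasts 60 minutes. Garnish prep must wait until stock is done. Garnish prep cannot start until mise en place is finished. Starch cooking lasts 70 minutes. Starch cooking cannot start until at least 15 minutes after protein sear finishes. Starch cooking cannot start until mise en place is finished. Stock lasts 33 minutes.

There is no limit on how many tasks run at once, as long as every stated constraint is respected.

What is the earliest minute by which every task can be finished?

201

Stock has no prerequisites, so it starts at minute 0 and finishes at minute 33.
Mise en place can start immediately at minute 0; it finishes at minute 30.
Garnish prep cannot start until stock (finishes minute 33); mise en place (finishes minute 30). The controlling bound is minute 33, so garnish prep finishes at 33 + 60 = minute 93.
Protein sear has to wait for mise en place (finishes minute 30, plus 20-minute gap → minute 50); stock (finishes minute 33). The latest of these is minute 50, so protein sear runs minute 50 to 50 + 10 = minute 60.
Starch cooking needs all of protein sear (finishes minute 60, plus 15-minute gap → minute 75); mise en place (finishes minute 30). That puts its earliest start at minute 75; it finishes at 75 + 70 = minute 145.
For plating setup: starch cooking (finishes minute 145); stock (finishes minute 33). Taking the maximum gives a start of minute 145, and it finishes at 145 + 56 = minute 201.
All tasks are finished once the last one completes. Finish times: Mise en place at 30, Stock at 33, Protein sear at 60, Starch cooking at 145, Plating setup at 201, Garnish prep at 93. The latest is minute 201.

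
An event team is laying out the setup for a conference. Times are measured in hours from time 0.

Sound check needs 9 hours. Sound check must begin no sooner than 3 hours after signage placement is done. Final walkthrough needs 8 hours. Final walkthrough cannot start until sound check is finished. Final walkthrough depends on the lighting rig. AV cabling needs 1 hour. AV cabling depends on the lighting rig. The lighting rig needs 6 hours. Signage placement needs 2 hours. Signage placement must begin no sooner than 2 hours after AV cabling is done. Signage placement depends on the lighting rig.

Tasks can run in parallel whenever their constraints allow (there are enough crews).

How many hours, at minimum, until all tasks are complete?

31

Nothing blocks the lighting rig, so it runs from hour 0 to hour 6.
AV cabling cannot begin until the lighting rig (finishes hour 6). It runs from hour 6 to 6 + 1 = hour 7.
Signage placement cannot start until AV cabling (finishes hour 7, plus 2-hour gap → hour 9); the lighting rig (finishes hour 6). The controlling bound is hour 9, so signage placement finishes at 9 + 2 = hour 11.
After signage placement (finishes hour 11, plus 3-hour gap → hour 14), sound check can start at hour 14 and finishes at hour 23.
Final walkthrough needs all of sound check (finishes hour 23); the lighting rig (finishes hour 6). That puts its earliest start at hour 23; it finishes at 23 + 8 = hour 31.
All tasks are finished once the last one completes. Finish times: The lighting rig at 6, AV cabling at 7, Signage placement at 11, Sound check at 23, Final walkthrough at 31. The latest is hour 31.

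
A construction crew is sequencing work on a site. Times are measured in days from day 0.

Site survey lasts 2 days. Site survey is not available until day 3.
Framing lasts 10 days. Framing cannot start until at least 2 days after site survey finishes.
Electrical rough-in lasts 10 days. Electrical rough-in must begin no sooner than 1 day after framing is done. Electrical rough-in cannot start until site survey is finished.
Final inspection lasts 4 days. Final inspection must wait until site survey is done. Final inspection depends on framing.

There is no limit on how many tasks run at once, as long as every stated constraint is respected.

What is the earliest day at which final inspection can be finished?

Site survey cannot begin until its own release at day 3. It runs from day 3 to 3 + 2 = day 5.
After site survey (finishes day 5, plus 2-day gap → day 7), framing can start at day 7 and finishes at day 17.
Final inspection has to wait for site survey (finishes day 5); framing (finishes day 17). The latest of these is day 17, so final inspection runs day 17 to 17 + 4 = day 21.

21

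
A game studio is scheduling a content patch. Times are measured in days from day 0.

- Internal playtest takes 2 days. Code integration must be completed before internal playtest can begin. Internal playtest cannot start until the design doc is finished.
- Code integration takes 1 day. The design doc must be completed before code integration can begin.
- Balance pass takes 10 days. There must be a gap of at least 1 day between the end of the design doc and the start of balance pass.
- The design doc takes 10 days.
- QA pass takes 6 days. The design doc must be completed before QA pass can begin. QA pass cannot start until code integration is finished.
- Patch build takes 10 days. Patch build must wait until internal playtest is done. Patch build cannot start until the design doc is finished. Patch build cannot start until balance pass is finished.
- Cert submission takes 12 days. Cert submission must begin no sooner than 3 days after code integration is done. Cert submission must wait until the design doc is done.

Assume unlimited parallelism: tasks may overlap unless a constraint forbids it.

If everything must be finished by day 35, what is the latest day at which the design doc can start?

4

Nothing follows patch build; the deadline of day 35 is its only limit. It must start by 35 − 10 = day 25.
Since patch build (must start by day 25) depends on it, internal playtest must finish by day 25. Backing off its 2-day duration gives a latest start of day 23.
QA pass has no dependents, so it just needs to finish by day 35. Starting by 35 − 6 = day 29 achieves that.
Cert submission must finish by day 35; it takes 12 days, so it must start by 35 − 12 = day 23.
For code integration: internal playtest (must start by day 23); QA pass (must start by day 29); cert submission (must start by day 23, minus 3-day gap → day 20). The most restrictive is day 20; with a 1-day duration, code integration must start by day 19.
Balance pass has to be done before patch build (must start by day 25). That means finishing by day 25, i.e. starting by 25 − 10 = day 15.
The design doc has several dependents: code integration (must start by day 19); internal playtest (must start by day 23); balance pass (must start by day 15, minus 1-day gap → day 14); QA pass (must start by day 29); cert submission (must start by day 23); patch build (must start by day 25). The earliest of those limits is day 14, so the design doc must start by 14 − 10 = day 4.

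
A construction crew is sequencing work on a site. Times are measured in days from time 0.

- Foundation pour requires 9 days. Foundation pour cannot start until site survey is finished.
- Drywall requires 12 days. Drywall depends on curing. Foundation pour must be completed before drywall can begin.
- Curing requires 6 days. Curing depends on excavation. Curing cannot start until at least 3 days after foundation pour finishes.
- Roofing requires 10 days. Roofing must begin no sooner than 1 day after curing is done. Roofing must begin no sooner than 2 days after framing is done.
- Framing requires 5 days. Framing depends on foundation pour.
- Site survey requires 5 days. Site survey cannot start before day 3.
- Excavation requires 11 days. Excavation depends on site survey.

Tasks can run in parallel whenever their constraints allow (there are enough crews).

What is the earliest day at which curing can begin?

20

Site survey waits on its own release at day 3, so it starts at day 3 and finishes at 3 + 5 = day 8.
After site survey (finishes day 8), foundation pour can start at day 8 and finishes at day 17.
After site survey (finishes day 8), excavation can start at day 8 and finishes at day 19.
Curing waits on excavation (finishes day 19); foundation pour (finishes day 17, plus 3-day gap → day 20). The latest of these is day 20, which is the earliest curing can start.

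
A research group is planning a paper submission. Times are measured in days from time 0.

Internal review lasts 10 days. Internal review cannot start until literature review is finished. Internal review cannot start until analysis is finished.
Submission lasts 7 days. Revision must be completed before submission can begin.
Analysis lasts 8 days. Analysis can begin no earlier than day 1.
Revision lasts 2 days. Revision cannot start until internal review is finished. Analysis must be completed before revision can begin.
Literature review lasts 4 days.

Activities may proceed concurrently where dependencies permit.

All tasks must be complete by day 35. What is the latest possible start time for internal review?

16

Nothing follows submission; the deadline of day 35 is its only limit. It must start by 35 − 7 = day 28.
Revision must finish before submission (must start by day 28). With a 2-day duration, revision must start by 28 − 2 = day 26.
Internal review feeds into revision (must start by day 26); so internal review must finish by day 26 and therefore start by day 16.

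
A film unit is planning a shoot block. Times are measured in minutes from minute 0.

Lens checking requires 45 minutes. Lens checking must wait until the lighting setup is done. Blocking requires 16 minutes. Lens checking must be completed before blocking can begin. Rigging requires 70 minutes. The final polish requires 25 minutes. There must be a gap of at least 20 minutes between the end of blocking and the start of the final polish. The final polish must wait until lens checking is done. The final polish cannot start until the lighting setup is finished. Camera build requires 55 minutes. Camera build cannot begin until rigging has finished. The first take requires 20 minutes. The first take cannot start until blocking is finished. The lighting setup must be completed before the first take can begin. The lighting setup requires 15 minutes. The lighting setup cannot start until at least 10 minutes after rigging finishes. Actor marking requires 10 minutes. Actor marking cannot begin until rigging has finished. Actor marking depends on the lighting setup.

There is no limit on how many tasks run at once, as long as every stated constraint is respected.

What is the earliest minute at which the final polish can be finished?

Rigging can start immediately at minute 0; it finishes at minute 70.
The lighting setup cannot begin until rigging (finishes minute 70, plus 10-minute gap → minute 80). It runs from minute 80 to 80 + 15 = minute 95.
Lens checking waits on the lighting setup (finishes minute 95), so it starts at minute 95 and finishes at 95 + 45 = minute 140.
Blocking cannot begin until lens checking (finishes minute 140). It runs from minute 140 to 140 + 16 = minute 156.
The final polish cannot start until blocking (finishes minute 156, plus 20-minute gap → minute 176); lens checking (finishes minute 140); the lighting setup (finishes minute 95). The controlling bound is minute 176, so the final polish finishes at 176 + 25 = minute 201.

201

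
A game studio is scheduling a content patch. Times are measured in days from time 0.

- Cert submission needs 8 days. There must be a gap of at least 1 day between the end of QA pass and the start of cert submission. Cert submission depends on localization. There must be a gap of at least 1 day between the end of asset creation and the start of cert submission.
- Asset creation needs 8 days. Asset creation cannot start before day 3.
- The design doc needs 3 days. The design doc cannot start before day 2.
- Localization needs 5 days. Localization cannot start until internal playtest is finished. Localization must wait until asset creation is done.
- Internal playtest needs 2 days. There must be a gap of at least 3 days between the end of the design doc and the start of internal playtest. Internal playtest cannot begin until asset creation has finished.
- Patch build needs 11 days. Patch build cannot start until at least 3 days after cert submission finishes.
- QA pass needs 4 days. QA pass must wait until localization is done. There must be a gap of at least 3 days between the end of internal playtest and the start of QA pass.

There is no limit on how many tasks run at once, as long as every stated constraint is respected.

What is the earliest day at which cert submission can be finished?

31

After its own release at day 3, asset creation can start at day 3 and finishes at day 11.
After its own release at day 2, the design doc can start at day 2 and finishes at day 5.
Internal playtest needs all of the design doc (finishes day 5, plus 3-day gap → day 8); asset creation (finishes day 11). That puts its earliest start at day 11; it finishes at 11 + 2 = day 13.
Localization needs all of internal playtest (finishes day 13); asset creation (finishes day 11). That puts its earliest start at day 13; it finishes at 13 + 5 = day 18.
QA pass needs all of localization (finishes day 18); internal playtest (finishes day 13, plus 3-day gap → day 16). That puts its earliest start at day 18; it finishes at 18 + 4 = day 22.
Cert submission cannot start until QA pass (finishes day 22, plus 1-day gap → day 23); localization (finishes day 18); asset creation (finishes day 11, plus 1-day gap → day 12). The controlling bound is day 23, so cert submission finishes at 23 + 8 = day 31.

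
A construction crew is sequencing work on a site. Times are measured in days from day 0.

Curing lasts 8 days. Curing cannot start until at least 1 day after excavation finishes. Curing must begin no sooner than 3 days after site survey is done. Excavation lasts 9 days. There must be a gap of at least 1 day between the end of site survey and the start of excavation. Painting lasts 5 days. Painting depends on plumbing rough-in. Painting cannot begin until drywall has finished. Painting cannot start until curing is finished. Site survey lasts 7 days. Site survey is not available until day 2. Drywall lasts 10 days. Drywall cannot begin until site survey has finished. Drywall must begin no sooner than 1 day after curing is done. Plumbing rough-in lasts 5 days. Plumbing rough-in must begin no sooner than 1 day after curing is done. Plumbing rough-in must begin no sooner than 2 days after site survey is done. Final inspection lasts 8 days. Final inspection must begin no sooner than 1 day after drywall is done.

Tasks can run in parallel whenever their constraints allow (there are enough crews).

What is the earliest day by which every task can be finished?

After its own release at day 2, site survey can start at day 2 and finishes at day 9.
After site survey (finishes day 9, plus 1-day gap → day 10), excavation can start at day 10 and finishes at day 19.
Curing needs all of excavation (finishes day 19, plus 1-day gap → day 20); site survey (finishes day 9, plus 3-day gap → day 12). That puts its earliest start at day 20; it finishes at 20 + 8 = day 28.
For drywall: site survey (finishes day 9); curing (finishes day 28, plus 1-day gap → day 29). Taking the maximum gives a start of day 29, and it finishes at 29 + 10 = day 39.
After drywall (finishes day 39, plus 1-day gap → day 40), final inspection can start at day 40 and finishes at day 48.
Plumbing rough-in cannot start until curing (finishes day 28, plus 1-day gap → day 29); site survey (finishes day 9, plus 2-day gap → day 11). The controlling bound is day 29, so plumbing rough-in finishes at 29 + 5 = day 34.
Painting cannot start until plumbing rough-in (finishes day 34); drywall (finishes day 39); curing (finishes day 28). The controlling bound is day 39, so painting finishes at 39 + 5 = day 44.
All tasks are finished once the last one completes. Finish times: Site survey at 9, Excavation at 19, Curing at 28, Plumbing rough-in at 34, Drywall at 39, Painting at 44, Final inspection at 48. The latest is day 48.

48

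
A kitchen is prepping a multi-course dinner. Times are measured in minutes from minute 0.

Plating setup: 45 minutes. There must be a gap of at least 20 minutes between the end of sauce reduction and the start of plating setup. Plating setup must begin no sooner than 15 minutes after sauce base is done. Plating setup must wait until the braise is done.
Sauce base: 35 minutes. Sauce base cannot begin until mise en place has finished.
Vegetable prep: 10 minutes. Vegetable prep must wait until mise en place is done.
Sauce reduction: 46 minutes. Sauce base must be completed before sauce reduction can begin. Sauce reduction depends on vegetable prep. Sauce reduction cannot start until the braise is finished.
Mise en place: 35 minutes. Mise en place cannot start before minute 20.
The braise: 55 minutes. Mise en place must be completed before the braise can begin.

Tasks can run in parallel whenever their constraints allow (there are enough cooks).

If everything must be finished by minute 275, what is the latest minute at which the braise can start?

To finish by minute 275, plating setup (duration 45) must start no later than minute 230.
Sauce reduction feeds into plating setup (must start by minute 230, minus 20-minute gap → minute 210); so sauce reduction must finish by minute 210 and therefore start by minute 164.
The braise feeds sauce reduction (must start by minute 164); plating setup (must start by minute 230). Taking the minimum, the braise must finish by minute 164 and start by 164 − 55 = minute 109.

109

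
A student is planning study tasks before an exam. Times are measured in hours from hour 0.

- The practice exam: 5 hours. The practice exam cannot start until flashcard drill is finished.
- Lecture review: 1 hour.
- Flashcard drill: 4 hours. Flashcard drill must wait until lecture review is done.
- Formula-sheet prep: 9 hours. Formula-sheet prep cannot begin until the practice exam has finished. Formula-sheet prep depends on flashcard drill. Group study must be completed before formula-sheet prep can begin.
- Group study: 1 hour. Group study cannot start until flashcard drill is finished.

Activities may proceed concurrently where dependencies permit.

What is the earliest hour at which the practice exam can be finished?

10

Lecture review has no prerequisites, so it starts at hour 0 and finishes at hour 1.
After lecture review (finishes hour 1), flashcard drill can start at hour 1 and finishes at hour 5.
After flashcard drill (finishes hour 5), the practice exam can start at hour 5 and finishes at hour 10.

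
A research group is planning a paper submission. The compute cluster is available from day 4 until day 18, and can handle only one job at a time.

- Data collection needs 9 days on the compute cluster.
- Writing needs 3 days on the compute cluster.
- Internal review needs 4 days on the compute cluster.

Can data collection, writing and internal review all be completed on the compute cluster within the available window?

No

The compute cluster window is 18 − 4 = 14 days.
Running back to back, the jobs need 9 + 3 + 4 = 16 days on the compute cluster.
Since 16 > 14, they cannot all fit.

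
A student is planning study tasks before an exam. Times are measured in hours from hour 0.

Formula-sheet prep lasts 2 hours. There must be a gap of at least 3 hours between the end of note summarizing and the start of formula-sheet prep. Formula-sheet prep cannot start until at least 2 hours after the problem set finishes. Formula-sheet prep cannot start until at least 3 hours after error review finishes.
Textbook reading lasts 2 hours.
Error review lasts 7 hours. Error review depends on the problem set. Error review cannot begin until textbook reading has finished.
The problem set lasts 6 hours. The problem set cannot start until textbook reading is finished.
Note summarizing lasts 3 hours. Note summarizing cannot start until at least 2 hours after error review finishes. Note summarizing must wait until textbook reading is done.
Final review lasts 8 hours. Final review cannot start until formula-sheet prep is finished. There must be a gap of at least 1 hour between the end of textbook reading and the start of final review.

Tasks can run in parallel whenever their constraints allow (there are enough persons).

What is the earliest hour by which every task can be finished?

33

Textbook reading can start immediately at hour 0; it finishes at hour 2.
After textbook reading (finishes hour 2), the problem set can start at hour 2 and finishes at hour 8.
Error review needs all of the problem set (finishes hour 8); textbook reading (finishes hour 2). That puts its earliest start at hour 8; it finishes at 8 + 7 = hour 15.
Note summarizing needs all of error review (finishes hour 15, plus 2-hour gap → hour 17); textbook reading (finishes hour 2). That puts its earliest start at hour 17; it finishes at 17 + 3 = hour 20.
For formula-sheet prep: note summarizing (finishes hour 20, plus 3-hour gap → hour 23); the problem set (finishes hour 8, plus 2-hour gap → hour 10); error review (finishes hour 15, plus 3-hour gap → hour 18). Taking the maximum gives a start of hour 23, and it finishes at 23 + 2 = hour 25.
Final review has to wait for formula-sheet prep (finishes hour 25); textbook reading (finishes hour 2, plus 1-hour gap → hour 3). The latest of these is hour 25, so final review runs hour 25 to 25 + 8 = hour 33.
All tasks are finished once the last one completes. Finish times: Textbook reading at 2, The problem set at 8, Error review at 15, Note summarizing at 20, Formula-sheet prep at 25, Final review at 33. The latest is hour 33.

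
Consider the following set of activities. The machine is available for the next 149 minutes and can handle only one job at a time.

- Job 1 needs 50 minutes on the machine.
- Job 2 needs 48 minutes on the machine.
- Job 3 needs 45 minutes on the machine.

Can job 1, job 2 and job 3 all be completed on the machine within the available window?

Yes

Running back to back, the jobs need 50 + 48 + 45 = 143 minutes on the machine.
Since 143 ≤ 149, they fit within the window.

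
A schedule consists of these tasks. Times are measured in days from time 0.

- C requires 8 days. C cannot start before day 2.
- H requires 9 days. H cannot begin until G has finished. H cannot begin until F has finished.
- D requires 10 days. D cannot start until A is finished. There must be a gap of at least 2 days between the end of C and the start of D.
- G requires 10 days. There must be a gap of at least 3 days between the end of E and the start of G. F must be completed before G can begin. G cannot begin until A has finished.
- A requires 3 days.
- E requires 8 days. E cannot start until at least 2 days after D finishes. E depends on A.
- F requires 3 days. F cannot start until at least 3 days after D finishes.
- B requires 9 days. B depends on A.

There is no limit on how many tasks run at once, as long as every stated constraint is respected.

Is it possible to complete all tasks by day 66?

C waits on its own release at day 2, so it starts at day 2 and finishes at 2 + 8 = day 10.
Nothing blocks A, so it runs from day 0 to day 3.
D has to wait for A (finishes day 3); C (finishes day 10, plus 2-day gap → day 12). The latest of these is day 12, so D runs day 12 to 12 + 10 = day 22.
F cannot begin until D (finishes day 22, plus 3-day gap → day 25). It runs from day 25 to 25 + 3 = day 28.
E cannot start until D (finishes day 22, plus 2-day gap → day 24); A (finishes day 3). The controlling bound is day 24, so E finishes at 24 + 8 = day 32.
G cannot start until E (finishes day 32, plus 3-day gap → day 35); F (finishes day 28); A (finishes day 3). The controlling bound is day 35, so G finishes at 35 + 10 = day 45.
H needs all of G (finishes day 45); F (finishes day 28). That puts its earliest start at day 45; it finishes at 45 + 9 = day 54.
After A (finishes day 3), B can start at day 3 and finishes at day 12.
Every task is finished by day 54, which is no later than the deadline of 66, so the schedule is feasible.

Yes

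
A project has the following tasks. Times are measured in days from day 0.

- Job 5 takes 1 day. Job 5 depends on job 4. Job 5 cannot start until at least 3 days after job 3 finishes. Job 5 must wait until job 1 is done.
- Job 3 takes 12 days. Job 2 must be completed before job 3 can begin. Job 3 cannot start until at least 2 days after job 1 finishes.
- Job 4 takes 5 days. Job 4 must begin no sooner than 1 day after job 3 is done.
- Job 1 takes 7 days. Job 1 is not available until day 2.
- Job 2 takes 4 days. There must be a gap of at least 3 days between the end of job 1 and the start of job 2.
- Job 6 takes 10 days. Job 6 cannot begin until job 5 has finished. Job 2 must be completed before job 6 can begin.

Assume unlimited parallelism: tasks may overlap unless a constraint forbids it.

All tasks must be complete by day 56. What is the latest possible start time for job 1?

13

Job 6 must finish by day 56; it takes 10 days, so it must start by 56 − 10 = day 46.
Job 5 must finish before job 6 (must start by day 46). With a 1-day duration, job 5 must start by 46 − 1 = day 45.
Job 4 must finish before job 5 (must start by day 45). With a 5-day duration, job 4 must start by 45 − 5 = day 40.
Job 3 has several dependents: job 4 (must start by day 40, minus 1-day gap → day 39); job 5 (must start by day 45, minus 3-day gap → day 42). The earliest of those limits is day 39, so job 3 must start by 39 − 12 = day 27.
Job 2 has several dependents: job 3 (must start by day 27); job 6 (must start by day 46). The earliest of those limits is day 27, so job 2 must start by 27 − 4 = day 23.
Job 1 has several dependents: job 2 (must start by day 23, minus 3-day gap → day 20); job 3 (must start by day 27, minus 2-day gap → day 25); job 5 (must start by day 45). The earliest of those limits is day 20, so job 1 must start by 20 − 7 = day 13.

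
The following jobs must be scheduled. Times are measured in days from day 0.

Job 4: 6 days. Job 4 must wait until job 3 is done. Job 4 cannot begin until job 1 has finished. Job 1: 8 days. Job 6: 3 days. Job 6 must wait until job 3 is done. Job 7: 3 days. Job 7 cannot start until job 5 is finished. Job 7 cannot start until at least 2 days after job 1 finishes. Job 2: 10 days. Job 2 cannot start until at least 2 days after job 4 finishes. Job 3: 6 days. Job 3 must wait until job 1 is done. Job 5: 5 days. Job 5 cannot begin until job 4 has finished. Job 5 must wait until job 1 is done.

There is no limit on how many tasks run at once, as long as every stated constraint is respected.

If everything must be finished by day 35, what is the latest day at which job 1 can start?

Nothing follows job 2; the deadline of day 35 is its only limit. It must start by 35 − 10 = day 25.
Job 7 must finish by day 35; it takes 3 days, so it must start by 35 − 3 = day 32.
Job 5 has to be done before job 7 (must start by day 32). That means finishing by day 32, i.e. starting by 32 − 5 = day 27.
Job 4 feeds job 2 (must start by day 25, minus 2-day gap → day 23); job 5 (must start by day 27). Taking the minimum, job 4 must finish by day 23 and start by 23 − 6 = day 17.
To finish by day 35, job 6 (duration 3) must start no later than day 32.
Job 3 feeds job 4 (must start by day 17); job 6 (must start by day 32). Taking the minimum, job 3 must finish by day 17 and start by 17 − 6 = day 11.
Job 1 feeds job 3 (must start by day 11); job 4 (must start by day 17); job 5 (must start by day 27); job 7 (must start by day 32, minus 2-day gap → day 30). Taking the minimum, job 1 must finish by day 11 and start by 11 − 8 = day 3.

3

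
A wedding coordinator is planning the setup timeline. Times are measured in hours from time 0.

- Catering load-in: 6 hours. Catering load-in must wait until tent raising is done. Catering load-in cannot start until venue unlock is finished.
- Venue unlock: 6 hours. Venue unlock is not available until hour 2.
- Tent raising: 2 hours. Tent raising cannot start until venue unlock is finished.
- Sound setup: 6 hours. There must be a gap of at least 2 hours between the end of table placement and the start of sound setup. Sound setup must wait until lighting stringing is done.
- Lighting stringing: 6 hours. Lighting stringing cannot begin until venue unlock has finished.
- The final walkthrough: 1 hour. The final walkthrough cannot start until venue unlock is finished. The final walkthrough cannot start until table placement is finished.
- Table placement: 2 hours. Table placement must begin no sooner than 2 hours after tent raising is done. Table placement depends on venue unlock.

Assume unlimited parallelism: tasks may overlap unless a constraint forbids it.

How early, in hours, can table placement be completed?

14

Venue unlock cannot begin until its own release at hour 2. It runs from hour 2 to 2 + 6 = hour 8.
Tent raising cannot begin until venue unlock (finishes hour 8). It runs from hour 8 to 8 + 2 = hour 10.
Table placement needs all of tent raising (finishes hour 10, plus 2-hour gap → hour 12); venue unlock (finishes hour 8). That puts its earliest start at hour 12; it finishes at 12 + 2 = hour 14.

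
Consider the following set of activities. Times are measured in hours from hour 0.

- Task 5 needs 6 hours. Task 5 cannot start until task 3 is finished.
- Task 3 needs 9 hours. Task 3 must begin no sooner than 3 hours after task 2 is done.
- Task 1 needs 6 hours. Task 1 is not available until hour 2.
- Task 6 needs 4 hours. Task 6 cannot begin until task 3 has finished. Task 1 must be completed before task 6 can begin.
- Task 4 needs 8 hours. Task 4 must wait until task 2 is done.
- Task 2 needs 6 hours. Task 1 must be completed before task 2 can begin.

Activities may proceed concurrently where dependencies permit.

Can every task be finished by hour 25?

No

Task 1 cannot begin until its own release at hour 2. It runs from hour 2 to 2 + 6 = hour 8.
After task 1 (finishes hour 8), task 2 can start at hour 8 and finishes at hour 14.
Task 4 waits on task 2 (finishes hour 14), so it starts at hour 14 and finishes at 14 + 8 = hour 22.
Task 3 cannot begin until task 2 (finishes hour 14, plus 3-hour gap → hour 17). It runs from hour 17 to 17 + 9 = hour 26.
Task 6 cannot start until task 3 (finishes hour 26); task 1 (finishes hour 8). The controlling bound is hour 26, so task 6 finishes at 26 + 4 = hour 30.
After task 3 (finishes hour 26), task 5 can start at hour 26 and finishes at hour 32.
The earliest everything can be done is hour 32, which is after the deadline of 25, so it is not possible.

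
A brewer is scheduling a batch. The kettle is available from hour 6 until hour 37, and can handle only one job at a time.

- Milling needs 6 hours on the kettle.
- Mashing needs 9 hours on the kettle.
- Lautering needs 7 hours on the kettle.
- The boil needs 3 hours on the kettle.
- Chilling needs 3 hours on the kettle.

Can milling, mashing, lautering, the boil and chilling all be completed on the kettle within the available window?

Yes

The kettle window is 37 − 6 = 31 hours.
Running back to back, the jobs need 6 + 9 + 7 + 3 + 3 = 28 hours on the kettle.
Since 28 ≤ 31, they fit within the window.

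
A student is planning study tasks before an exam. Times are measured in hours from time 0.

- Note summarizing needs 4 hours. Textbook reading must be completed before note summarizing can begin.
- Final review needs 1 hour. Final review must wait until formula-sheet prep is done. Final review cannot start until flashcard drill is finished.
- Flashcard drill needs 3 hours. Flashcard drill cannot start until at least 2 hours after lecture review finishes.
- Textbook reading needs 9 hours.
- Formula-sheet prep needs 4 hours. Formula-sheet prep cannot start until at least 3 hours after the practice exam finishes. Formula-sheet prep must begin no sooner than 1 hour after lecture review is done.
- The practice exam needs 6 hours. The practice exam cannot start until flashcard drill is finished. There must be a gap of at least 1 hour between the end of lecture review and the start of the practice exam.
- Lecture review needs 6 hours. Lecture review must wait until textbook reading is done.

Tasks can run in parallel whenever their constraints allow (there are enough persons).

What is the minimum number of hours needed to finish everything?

34

Textbook reading has no prerequisites, so it starts at hour 0 and finishes at hour 9.
After textbook reading (finishes hour 9), note summarizing can start at hour 9 and finishes at hour 13.
After textbook reading (finishes hour 9), lecture review can start at hour 9 and finishes at hour 15.
Flashcard drill waits on lecture review (finishes hour 15, plus 2-hour gap → hour 17), so it starts at hour 17 and finishes at 17 + 3 = hour 20.
For the practice exam: flashcard drill (finishes hour 20); lecture review (finishes hour 15, plus 1-hour gap → hour 16). Taking the maximum gives a start of hour 20, and it finishes at 20 + 6 = hour 26.
Formula-sheet prep has to wait for the practice exam (finishes hour 26, plus 3-hour gap → hour 29); lecture review (finishes hour 15, plus 1-hour gap → hour 16). The latest of these is hour 29, so formula-sheet prep runs hour 29 to 29 + 4 = hour 33.
Final review cannot start until formula-sheet prep (finishes hour 33); flashcard drill (finishes hour 20). The controlling bound is hour 33, so final review finishes at 33 + 1 = hour 34.
All tasks are finished once the last one completes. Finish times: Textbook reading at 9, Lecture review at 15, Flashcard drill at 20, The practice exam at 26, Note summarizing at 13, Formula-sheet prep at 33, Final review at 34. The latest is hour 34.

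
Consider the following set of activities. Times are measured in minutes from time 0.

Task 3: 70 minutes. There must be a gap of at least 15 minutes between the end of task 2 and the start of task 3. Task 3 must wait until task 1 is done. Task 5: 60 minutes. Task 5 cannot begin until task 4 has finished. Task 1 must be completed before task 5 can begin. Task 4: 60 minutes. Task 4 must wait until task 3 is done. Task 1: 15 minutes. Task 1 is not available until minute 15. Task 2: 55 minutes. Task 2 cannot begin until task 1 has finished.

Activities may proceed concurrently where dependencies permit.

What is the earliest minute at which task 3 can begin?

100

Task 1 cannot begin until its own release at minute 15. It runs from minute 15 to 15 + 15 = minute 30.
Task 2 waits on task 1 (finishes minute 30), so it starts at minute 30 and finishes at 30 + 55 = minute 85.
Task 3 waits on task 2 (finishes minute 85, plus 15-minute gap → minute 100); task 1 (finishes minute 30). The latest of these is minute 100, which is the earliest task 3 can start.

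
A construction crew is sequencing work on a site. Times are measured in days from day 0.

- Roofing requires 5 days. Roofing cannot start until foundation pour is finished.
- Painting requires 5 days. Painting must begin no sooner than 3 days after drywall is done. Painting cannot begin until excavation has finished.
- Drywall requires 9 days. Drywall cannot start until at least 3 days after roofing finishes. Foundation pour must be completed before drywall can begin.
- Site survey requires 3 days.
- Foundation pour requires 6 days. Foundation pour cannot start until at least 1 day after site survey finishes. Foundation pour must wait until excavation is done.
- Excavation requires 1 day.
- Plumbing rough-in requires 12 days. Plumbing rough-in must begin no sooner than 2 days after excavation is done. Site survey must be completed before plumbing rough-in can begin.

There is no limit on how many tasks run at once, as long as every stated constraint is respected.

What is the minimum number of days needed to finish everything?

35

Nothing blocks excavation, so it runs from day 0 to day 1.
Site survey can start immediately at day 0; it finishes at day 3.
Plumbing rough-in has to wait for excavation (finishes day 1, plus 2-day gap → day 3); site survey (finishes day 3). The latest of these is day 3, so plumbing rough-in runs day 3 to 3 + 12 = day 15.
Foundation pour cannot start until site survey (finishes day 3, plus 1-day gap → day 4); excavation (finishes day 1). The controlling bound is day 4, so foundation pour finishes at 4 + 6 = day 10.
After foundation pour (finishes day 10), roofing can start at day 10 and finishes at day 15.
Drywall cannot start until roofing (finishes day 15, plus 3-day gap → day 18); foundation pour (finishes day 10). The controlling bound is day 18, so drywall finishes at 18 + 9 = day 27.
Painting cannot start until drywall (finishes day 27, plus 3-day gap → day 30); excavation (finishes day 1). The controlling bound is day 30, so painting finishes at 30 + 5 = day 35.
All tasks are finished once the last one completes. Finish times: Site survey at 3, Excavation at 1, Foundation pour at 10, Roofing at 15, Plumbing rough-in at 15, Drywall at 27, Painting at 35. The latest is day 35.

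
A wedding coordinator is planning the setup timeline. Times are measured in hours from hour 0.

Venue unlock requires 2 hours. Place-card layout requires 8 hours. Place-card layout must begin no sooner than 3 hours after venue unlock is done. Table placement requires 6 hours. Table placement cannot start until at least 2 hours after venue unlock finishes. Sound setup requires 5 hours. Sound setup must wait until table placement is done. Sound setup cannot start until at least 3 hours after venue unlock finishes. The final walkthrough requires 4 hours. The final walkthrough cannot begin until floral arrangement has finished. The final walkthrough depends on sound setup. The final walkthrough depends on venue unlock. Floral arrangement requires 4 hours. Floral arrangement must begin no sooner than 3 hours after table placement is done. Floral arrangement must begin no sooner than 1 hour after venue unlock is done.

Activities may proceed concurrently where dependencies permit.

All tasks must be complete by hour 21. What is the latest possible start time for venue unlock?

The final walkthrough must finish by hour 21; it takes 4 hours, so it must start by 21 − 4 = hour 17.
Floral arrangement has to be done before the final walkthrough (must start by hour 17). That means finishing by hour 17, i.e. starting by 17 − 4 = hour 13.
Sound setup has to be done before the final walkthrough (must start by hour 17). That means finishing by hour 17, i.e. starting by 17 − 5 = hour 12.
For table placement: floral arrangement (must start by hour 13, minus 3-hour gap → hour 10); sound setup (must start by hour 12). The most restrictive is hour 10; with a 6-hour duration, table placement must start by hour 4.
Place-card layout must finish by hour 21; it takes 8 hours, so it must start by 21 − 8 = hour 13.
For venue unlock: table placement (must start by hour 4, minus 2-hour gap → hour 2); floral arrangement (must start by hour 13, minus 1-hour gap → hour 12); sound setup (must start by hour 12, minus 3-hour gap → hour 9); place-card layout (must start by hour 13, minus 3-hour gap → hour 10); the final walkthrough (must start by hour 17). The most restrictive is hour 2; with a 2-hour duration, venue unlock must start by hour 0.

0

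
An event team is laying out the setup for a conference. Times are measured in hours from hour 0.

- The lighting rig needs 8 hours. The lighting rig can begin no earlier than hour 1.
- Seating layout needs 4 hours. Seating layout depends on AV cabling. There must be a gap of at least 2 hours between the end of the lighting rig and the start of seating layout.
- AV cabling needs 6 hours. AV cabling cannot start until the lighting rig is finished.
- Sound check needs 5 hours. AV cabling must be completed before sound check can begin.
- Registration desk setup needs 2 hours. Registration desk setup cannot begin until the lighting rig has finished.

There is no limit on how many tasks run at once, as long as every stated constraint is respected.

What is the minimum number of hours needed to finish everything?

After its own release at hour 1, the lighting rig can start at hour 1 and finishes at hour 9.
Registration desk setup cannot begin until the lighting rig (finishes hour 9). It runs from hour 9 to 9 + 2 = hour 11.
AV cabling cannot begin until the lighting rig (finishes hour 9). It runs from hour 9 to 9 + 6 = hour 15.
After AV cabling (finishes hour 15), sound check can start at hour 15 and finishes at hour 20.
For seating layout: AV cabling (finishes hour 15); the lighting rig (finishes hour 9, plus 2-hour gap → hour 11). Taking the maximum gives a start of hour 15, and it finishes at 15 + 4 = hour 19.
All tasks are finished once the last one completes. Finish times: The lighting rig at 9, AV cabling at 15, Seating layout at 19, Registration desk setup at 11, Sound check at 20. The latest is hour 20.

20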